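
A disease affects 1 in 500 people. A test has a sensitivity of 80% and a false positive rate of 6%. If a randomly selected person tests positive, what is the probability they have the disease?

Let D = the rare event, + = positive/flagged.
P(D) = 1/500
P(+|D) = 80/100 = 4/5
P(+|D') = 6/100 = 3/50
P(+) = P(+|D)P(D) + P(+|D')P(D')
     = \frac{4}{5} × \frac{1}{500} + \frac{3}{50} × \frac{499}{500}
     = \frac{1537}{25000}
P(D|+) = P(+|D)P(D)/P(+) = \frac{40}{1537}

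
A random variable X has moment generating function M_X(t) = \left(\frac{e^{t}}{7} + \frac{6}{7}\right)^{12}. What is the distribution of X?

The MGF M(t) = \left(\frac{e^{t}}{7} + \frac{6}{7}\right)^{12} is the standard form for the Binomial distribution.
Comparing with the known MGF formula identifies: Binomial(n=12, p=1/7)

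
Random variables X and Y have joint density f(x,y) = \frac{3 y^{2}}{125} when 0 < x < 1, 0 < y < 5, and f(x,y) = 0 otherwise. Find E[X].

f_X(x) = ∫_0^5 \frac{3 y^{2}}{125} dy = 1
E[X] = ∫_0^1 x × (1) dx = \frac{1}{2}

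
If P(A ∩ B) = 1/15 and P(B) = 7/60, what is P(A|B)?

P(A|B) = P(A ∩ B) / P(B)
= (1/15) / (7/60)
= 4/7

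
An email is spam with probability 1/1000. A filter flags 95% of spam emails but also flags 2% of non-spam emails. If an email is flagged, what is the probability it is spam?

Let D = the rare event, + = positive/flagged.
P(D) = 1/1000
P(+|D) = 95/100 = 19/20
P(+|D') = 2/100 = 1/50
P(+) = P(+|D)P(D) + P(+|D')P(D')
     = \frac{19}{20} × \frac{1}{1000} + \frac{1}{50} × \frac{999}{1000}
     = \frac{2093}{100000}
P(D|+) = P(+|D)P(D)/P(+) = \frac{95}{2093}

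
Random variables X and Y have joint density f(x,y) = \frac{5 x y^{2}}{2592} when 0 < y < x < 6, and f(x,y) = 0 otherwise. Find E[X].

f_X(x) = ∫_0^x \frac{5 x y^{2}}{2592} dy = \frac{5 x^{4}}{7776}
E[X] = ∫_0^6 x × (\frac{5 x^{4}}{7776}) dx = 5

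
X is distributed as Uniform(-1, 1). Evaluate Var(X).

For X ~ Uniform(-1, 1):
Var(X) = \frac{1}{3}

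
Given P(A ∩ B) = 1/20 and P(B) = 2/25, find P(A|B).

P(A|B) = P(A ∩ B) / P(B)
= (1/20) / (2/25)
= 5/8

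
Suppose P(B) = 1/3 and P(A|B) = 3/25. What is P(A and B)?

By definition, P(A|B) = P(A ∩ B) / P(B)
So P(A ∩ B) = P(A|B) × P(B)
= 3/25 × 1/3
= 1/25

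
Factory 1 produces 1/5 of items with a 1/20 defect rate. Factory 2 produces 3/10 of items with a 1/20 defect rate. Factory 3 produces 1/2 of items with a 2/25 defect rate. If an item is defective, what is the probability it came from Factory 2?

Using Bayes' theorem:
P(F1) = 1/5, P(D|F1) = 1/20
P(F2) = 3/10, P(D|F2) = 1/20
P(F3) = 1/2, P(D|F3) = 2/25
P(D) = P(D|F1)P(F1) + P(D|F2)P(F2) + P(D|F3)P(F3)
     = \frac{13}{200}
P(F2|D) = P(D|F2)P(F2) / P(D)
= \frac{3}{13}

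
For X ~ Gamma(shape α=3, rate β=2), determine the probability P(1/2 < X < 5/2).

P(1/2 < X < 5/2) = ∫_{1/2}^{5/2} f(x) dx
where f(x) = 4 x^{2} e^{- 2 x}
= \frac{-37 + 5 e^{4}}{2 e^{5}}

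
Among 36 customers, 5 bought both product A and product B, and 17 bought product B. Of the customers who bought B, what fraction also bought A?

P(A ∩ B) = 5/36
P(B) = 17/36
P(A|B) = P(A ∩ B) / P(B) = (5/36) / (17/36) = 5/17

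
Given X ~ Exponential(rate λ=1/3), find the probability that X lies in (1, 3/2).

P(1 < X < 3/2) = ∫_{1}^{3/2} f(x) dx
where f(x) = \frac{e^{- \frac{x}{3}}}{3}
= - \frac{1}{e^{\frac{1}{2}}} + e^{- \frac{1}{3}}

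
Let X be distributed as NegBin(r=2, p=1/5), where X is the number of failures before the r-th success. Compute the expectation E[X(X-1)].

E[X(X-1)] = E[X² - X] = E[X²] - E[X]
E[X] = 8
E[X²] = Var(X) + (E[X])² = 40 + (8)² = 104
E[X(X-1)] = 104 - 8 = 96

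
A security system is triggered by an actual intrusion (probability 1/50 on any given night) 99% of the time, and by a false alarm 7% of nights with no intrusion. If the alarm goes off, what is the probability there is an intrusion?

Let D = the rare event, + = positive/flagged.
P(D) = 1/50
P(+|D) = 99/100
P(+|D') = 7/100
P(+) = P(+|D)P(D) + P(+|D')P(D')
     = \frac{99}{100} × \frac{1}{50} + \frac{7}{100} × \frac{49}{50}
     = \frac{221}{2500}
P(D|+) = P(+|D)P(D)/P(+) = \frac{99}{442}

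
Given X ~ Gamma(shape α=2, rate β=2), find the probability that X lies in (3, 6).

P(3 < X < 6) = ∫_{3}^{6} f(x) dx
where f(x) = 4 x e^{- 2 x}
= \frac{-13 + 7 e^{6}}{e^{12}}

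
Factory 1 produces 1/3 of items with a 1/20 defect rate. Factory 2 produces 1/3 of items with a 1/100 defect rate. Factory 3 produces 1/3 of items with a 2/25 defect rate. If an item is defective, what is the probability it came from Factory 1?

Using Bayes' theorem:
P(F1) = 1/3, P(D|F1) = 1/20
P(F2) = 1/3, P(D|F2) = 1/100
P(F3) = 1/3, P(D|F3) = 2/25
P(D) = P(D|F1)P(F1) + P(D|F2)P(F2) + P(D|F3)P(F3)
     = \frac{7}{150}
P(F1|D) = P(D|F1)P(F1) / P(D)
= \frac{5}{14}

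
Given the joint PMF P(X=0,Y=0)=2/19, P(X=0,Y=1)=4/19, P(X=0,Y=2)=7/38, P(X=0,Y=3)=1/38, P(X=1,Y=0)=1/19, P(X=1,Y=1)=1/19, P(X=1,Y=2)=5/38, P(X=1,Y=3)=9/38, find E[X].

First find marginal of X:
P(X=0) = 10/19
P(X=1) = 9/19
E[X] = 0 × 10/19 + 1 × 9/19 = 9/19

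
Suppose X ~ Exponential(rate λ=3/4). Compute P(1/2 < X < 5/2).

P(1/2 < X < 5/2) = ∫_{1/2}^{5/2} f(x) dx
where f(x) = \frac{3 e^{- \frac{3 x}{4}}}{4}
= - \frac{1 - e^{\frac{3}{2}}}{e^{\frac{15}{8}}}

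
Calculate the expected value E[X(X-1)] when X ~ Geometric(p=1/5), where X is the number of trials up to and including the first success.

E[X(X-1)] = E[X² - X] = E[X²] - E[X]
E[X] = 5
E[X²] = Var(X) + (E[X])² = 20 + (5)² = 45
E[X(X-1)] = 45 - 5 = 40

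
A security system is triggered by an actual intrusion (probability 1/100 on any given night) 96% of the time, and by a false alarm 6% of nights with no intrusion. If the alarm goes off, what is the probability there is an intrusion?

Let D = the rare event, + = positive/flagged.
P(D) = 1/100
P(+|D) = 96/100 = 24/25
P(+|D') = 6/100 = 3/50
P(+) = P(+|D)P(D) + P(+|D')P(D')
     = \frac{24}{25} × \frac{1}{100} + \frac{3}{50} × \frac{99}{100}
     = \frac{69}{1000}
P(D|+) = P(+|D)P(D)/P(+) = \frac{16}{115}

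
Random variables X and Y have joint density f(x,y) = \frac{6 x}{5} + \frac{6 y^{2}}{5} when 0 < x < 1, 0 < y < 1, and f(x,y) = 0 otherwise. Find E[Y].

E[Y] = ∫_0^1 ∫_0^1 y × f(x,y) dx dy
= \frac{3}{5}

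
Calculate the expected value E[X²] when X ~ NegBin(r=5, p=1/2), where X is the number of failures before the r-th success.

Using the identity E[X²] = Var(X) + (E[X])²:
E[X] = 5
Var(X) = 10
E[X²] = 10 + (5)²
= 35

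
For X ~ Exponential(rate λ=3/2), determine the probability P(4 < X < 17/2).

P(4 < X < 17/2) = ∫_{4}^{17/2} f(x) dx
where f(x) = \frac{3 e^{- \frac{3 x}{2}}}{2}
= - \frac{1}{e^{\frac{51}{4}}} + e^{-6}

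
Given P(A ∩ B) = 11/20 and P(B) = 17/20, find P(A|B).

P(A|B) = P(A ∩ B) / P(B)
= (11/20) / (17/20)
= 11/17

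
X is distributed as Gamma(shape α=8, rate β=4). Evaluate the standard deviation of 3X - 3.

For X ~ Gamma(shape α=8, rate β=4):
Var(X) = \frac{1}{2}
SD(X) = √(Var(X)) = √(\frac{1}{2}) = \frac{\sqrt{2}}{2}
SD(3X - 3) = |3| × SD(X) = 3 × \frac{\sqrt{2}}{2} = \frac{3 \sqrt{2}}{2}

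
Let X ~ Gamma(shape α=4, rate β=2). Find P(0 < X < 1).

P(0 < X < 1) = ∫_{0}^{1} f(x) dx
where f(x) = \frac{8 x^{3} e^{- 2 x}}{3}
= 1 - \frac{19}{3 e^{2}}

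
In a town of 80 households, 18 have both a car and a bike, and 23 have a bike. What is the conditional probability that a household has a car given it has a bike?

P(A ∩ B) = 18/80 = 9/40
P(B) = 23/80
P(A|B) = P(A ∩ B) / P(B) = (9/40) / (23/80) = 18/23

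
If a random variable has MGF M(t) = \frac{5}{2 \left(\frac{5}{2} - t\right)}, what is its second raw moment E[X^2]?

To find E[X^2], compute M^(2)(0):
M^(1)(t) = \frac{5}{2 \left(\frac{5}{2} - t\right)^{2}}
M^(2)(t) = \frac{5}{\left(\frac{5}{2} - t\right)^{3}}
M^(2)(0) = \frac{8}{25}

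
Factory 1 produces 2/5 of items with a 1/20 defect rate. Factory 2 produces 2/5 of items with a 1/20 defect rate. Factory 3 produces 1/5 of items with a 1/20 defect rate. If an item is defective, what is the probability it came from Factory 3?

Using Bayes' theorem:
P(F1) = 2/5, P(D|F1) = 1/20
P(F2) = 2/5, P(D|F2) = 1/20
P(F3) = 1/5, P(D|F3) = 1/20
P(D) = P(D|F1)P(F1) + P(D|F2)P(F2) + P(D|F3)P(F3)
     = \frac{1}{20}
P(F3|D) = P(D|F3)P(F3) / P(D)
= \frac{1}{5}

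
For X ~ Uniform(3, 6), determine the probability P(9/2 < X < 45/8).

P(9/2 < X < 45/8) = ∫_{9/2}^{45/8} f(x) dx
where f(x) = \frac{1}{3}
= \frac{3}{8}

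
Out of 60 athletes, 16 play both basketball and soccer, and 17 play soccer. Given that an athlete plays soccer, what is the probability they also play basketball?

P(A ∩ B) = 16/60 = 4/15
P(B) = 17/60
P(A|B) = P(A ∩ B) / P(B) = (4/15) / (17/60) = 16/17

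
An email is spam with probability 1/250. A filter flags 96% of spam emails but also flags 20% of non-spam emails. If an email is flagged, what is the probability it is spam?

Let D = the rare event, + = positive/flagged.
P(D) = 1/250
P(+|D) = 96/100 = 24/25
P(+|D') = 20/100 = 1/5
P(+) = P(+|D)P(D) + P(+|D')P(D')
     = \frac{24}{25} × \frac{1}{250} + \frac{1}{5} × \frac{249}{250}
     = \frac{1269}{6250}
P(D|+) = P(+|D)P(D)/P(+) = \frac{8}{423}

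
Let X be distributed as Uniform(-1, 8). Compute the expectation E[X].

For X ~ Uniform(-1, 8), the expected value is:
E[X] = \frac{7}{2}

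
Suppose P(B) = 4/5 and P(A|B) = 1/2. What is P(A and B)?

By definition, P(A|B) = P(A ∩ B) / P(B)
So P(A ∩ B) = P(A|B) × P(B)
= 1/2 × 4/5
= 2/5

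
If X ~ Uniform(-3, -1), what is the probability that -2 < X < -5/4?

P(-2 < X < -5/4) = ∫_{-2}^{-5/4} f(x) dx
where f(x) = \frac{1}{2}
= \frac{3}{8}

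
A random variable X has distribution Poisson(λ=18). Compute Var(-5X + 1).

For X ~ Poisson(λ=18):
Var(X) = 18
Var(-5X + 1) = (-5)² × Var(X) = 25 × 18 = 450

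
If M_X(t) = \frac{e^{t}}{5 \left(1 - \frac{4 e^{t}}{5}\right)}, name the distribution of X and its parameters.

The MGF M(t) = \frac{e^{t}}{5 \left(1 - \frac{4 e^{t}}{5}\right)} is the standard form for the Geometric distribution.
Comparing with the known MGF formula identifies: Geometric(p=1/5), X = trial number of first success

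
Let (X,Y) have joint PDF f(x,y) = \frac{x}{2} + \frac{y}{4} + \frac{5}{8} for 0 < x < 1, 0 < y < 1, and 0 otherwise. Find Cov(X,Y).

E[XY] = ∫∫ xy × f(x,y) dx dy = \frac{9}{32}
E[X] = \frac{13}{24}
E[Y] = \frac{25}{48}
Cov(X,Y) = E[XY] - E[X]E[Y] = - \frac{1}{1152}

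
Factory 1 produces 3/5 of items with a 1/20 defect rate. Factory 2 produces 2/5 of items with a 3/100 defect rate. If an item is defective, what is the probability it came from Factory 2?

Using Bayes' theorem:
P(F1) = 3/5, P(D|F1) = 1/20
P(F2) = 2/5, P(D|F2) = 3/100
P(D) = P(D|F1)P(F1) + P(D|F2)P(F2)
     = \frac{21}{500}
P(F2|D) = P(D|F2)P(F2) / P(D)
= \frac{2}{7}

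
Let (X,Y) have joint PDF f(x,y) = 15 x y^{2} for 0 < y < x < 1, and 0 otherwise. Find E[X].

f_X(x) = ∫_0^x 15 x y^{2} dy = 5 x^{4}
E[X] = ∫_0^1 x × (5 x^{4}) dx = \frac{5}{6}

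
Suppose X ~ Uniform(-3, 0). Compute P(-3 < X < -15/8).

P(-3 < X < -15/8) = ∫_{-3}^{-15/8} f(x) dx
where f(x) = \frac{1}{3}
= \frac{3}{8}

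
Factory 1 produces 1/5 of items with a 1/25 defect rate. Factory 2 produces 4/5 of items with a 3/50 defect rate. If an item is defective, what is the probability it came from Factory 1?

Using Bayes' theorem:
P(F1) = 1/5, P(D|F1) = 1/25
P(F2) = 4/5, P(D|F2) = 3/50
P(D) = P(D|F1)P(F1) + P(D|F2)P(F2)
     = \frac{7}{125}
P(F1|D) = P(D|F1)P(F1) / P(D)
= \frac{1}{7}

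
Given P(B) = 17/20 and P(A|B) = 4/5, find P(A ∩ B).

By definition, P(A|B) = P(A ∩ B) / P(B)
So P(A ∩ B) = P(A|B) × P(B)
= 4/5 × 17/20
= 17/25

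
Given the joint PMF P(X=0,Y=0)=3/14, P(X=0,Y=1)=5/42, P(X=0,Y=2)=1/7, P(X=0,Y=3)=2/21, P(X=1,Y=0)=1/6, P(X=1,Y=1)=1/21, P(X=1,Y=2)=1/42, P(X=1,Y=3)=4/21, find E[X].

First find marginal of X:
P(X=0) = 4/7
P(X=1) = 3/7
E[X] = 0 × 4/7 + 1 × 3/7 = 3/7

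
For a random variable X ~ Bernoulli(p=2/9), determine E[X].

For X ~ Bernoulli(p=2/9), the expected value is:
E[X] = \frac{2}{9}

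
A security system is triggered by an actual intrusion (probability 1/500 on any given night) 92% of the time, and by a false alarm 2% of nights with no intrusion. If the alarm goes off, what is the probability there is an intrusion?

Let D = the rare event, + = positive/flagged.
P(D) = 1/500
P(+|D) = 92/100 = 23/25
P(+|D') = 2/100 = 1/50
P(+) = P(+|D)P(D) + P(+|D')P(D')
     = \frac{23}{25} × \frac{1}{500} + \frac{1}{50} × \frac{499}{500}
     = \frac{109}{5000}
P(D|+) = P(+|D)P(D)/P(+) = \frac{46}{545}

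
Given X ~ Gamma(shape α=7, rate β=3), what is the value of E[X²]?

Using the identity E[X²] = Var(X) + (E[X])²:
E[X] = \frac{7}{3}
Var(X) = \frac{7}{9}
E[X²] = \frac{7}{9} + (\frac{7}{3})²
= \frac{56}{9}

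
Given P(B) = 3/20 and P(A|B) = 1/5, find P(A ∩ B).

By definition, P(A|B) = P(A ∩ B) / P(B)
So P(A ∩ B) = P(A|B) × P(B)
= 1/5 × 3/20
= 3/100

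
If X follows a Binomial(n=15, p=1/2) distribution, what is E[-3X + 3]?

For X ~ Binomial(n=15, p=1/2):
E[X] = \frac{15}{2}
E[-3X + 3] = -3 × E[X] + 3 = - \frac{39}{2}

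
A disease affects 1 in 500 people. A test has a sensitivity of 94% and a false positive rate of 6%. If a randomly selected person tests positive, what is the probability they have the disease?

Let D = the rare event, + = positive/flagged.
P(D) = 1/500
P(+|D) = 94/100 = 47/50
P(+|D') = 6/100 = 3/50
P(+) = P(+|D)P(D) + P(+|D')P(D')
     = \frac{47}{50} × \frac{1}{500} + \frac{3}{50} × \frac{499}{500}
     = \frac{193}{3125}
P(D|+) = P(+|D)P(D)/P(+) = \frac{47}{1544}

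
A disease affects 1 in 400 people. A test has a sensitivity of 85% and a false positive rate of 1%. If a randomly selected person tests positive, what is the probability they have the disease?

Let D = the rare event, + = positive/flagged.
P(D) = 1/400
P(+|D) = 85/100 = 17/20
P(+|D') = 1/100
P(+) = P(+|D)P(D) + P(+|D')P(D')
     = \frac{17}{20} × \frac{1}{400} + \frac{1}{100} × \frac{399}{400}
     = \frac{121}{10000}
P(D|+) = P(+|D)P(D)/P(+) = \frac{85}{484}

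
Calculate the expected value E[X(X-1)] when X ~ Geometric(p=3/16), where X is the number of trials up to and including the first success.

E[X(X-1)] = E[X² - X] = E[X²] - E[X]
E[X] = \frac{16}{3}
E[X²] = Var(X) + (E[X])² = \frac{208}{9} + (\frac{16}{3})² = \frac{464}{9}
E[X(X-1)] = \frac{464}{9} - \frac{16}{3} = \frac{416}{9}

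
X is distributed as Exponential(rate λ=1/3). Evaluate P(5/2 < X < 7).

P(5/2 < X < 7) = ∫_{5/2}^{7} f(x) dx
where f(x) = \frac{e^{- \frac{x}{3}}}{3}
= - \frac{1}{e^{\frac{7}{3}}} + e^{- \frac{5}{6}}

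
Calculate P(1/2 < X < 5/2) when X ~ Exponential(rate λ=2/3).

P(1/2 < X < 5/2) = ∫_{1/2}^{5/2} f(x) dx
where f(x) = \frac{2 e^{- \frac{2 x}{3}}}{3}
= - \frac{1 - e^{\frac{4}{3}}}{e^{\frac{5}{3}}}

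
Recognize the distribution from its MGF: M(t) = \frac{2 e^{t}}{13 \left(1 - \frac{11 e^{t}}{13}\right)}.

The MGF M(t) = \frac{2 e^{t}}{13 \left(1 - \frac{11 e^{t}}{13}\right)} is the standard form for the Geometric distribution.
Comparing with the known MGF formula identifies: Geometric(p=2/13), X = trial number of first success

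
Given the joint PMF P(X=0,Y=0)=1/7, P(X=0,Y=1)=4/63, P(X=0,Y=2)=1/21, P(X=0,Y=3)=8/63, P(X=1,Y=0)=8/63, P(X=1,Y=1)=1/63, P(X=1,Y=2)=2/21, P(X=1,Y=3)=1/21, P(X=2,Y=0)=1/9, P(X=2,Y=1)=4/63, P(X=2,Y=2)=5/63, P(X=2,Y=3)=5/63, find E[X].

First find marginal of X:
P(X=0) = 8/21
P(X=1) = 2/7
P(X=2) = 1/3
E[X] = 0 × 8/21 + 1 × 2/7 + 2 × 1/3 = 20/21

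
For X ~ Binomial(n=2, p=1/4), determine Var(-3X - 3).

For X ~ Binomial(n=2, p=1/4):
Var(X) = \frac{3}{8}
Var(-3X - 3) = (-3)² × Var(X) = 9 × \frac{3}{8} = \frac{27}{8}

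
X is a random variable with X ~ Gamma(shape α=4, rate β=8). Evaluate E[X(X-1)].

E[X(X-1)] = E[X² - X] = E[X²] - E[X]
E[X] = \frac{1}{2}
E[X²] = Var(X) + (E[X])² = \frac{1}{16} + (\frac{1}{2})² = \frac{5}{16}
E[X(X-1)] = \frac{5}{16} - \frac{1}{2} = - \frac{3}{16}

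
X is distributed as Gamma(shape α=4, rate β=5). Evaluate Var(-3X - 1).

For X ~ Gamma(shape α=4, rate β=5):
Var(X) = \frac{4}{25}
Var(-3X - 1) = (-3)² × Var(X) = 9 × \frac{4}{25} = \frac{36}{25}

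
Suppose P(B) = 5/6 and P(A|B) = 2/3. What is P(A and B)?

By definition, P(A|B) = P(A ∩ B) / P(B)
So P(A ∩ B) = P(A|B) × P(B)
= 2/3 × 5/6
= 5/9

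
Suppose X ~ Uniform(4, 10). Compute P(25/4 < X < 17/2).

P(25/4 < X < 17/2) = ∫_{25/4}^{17/2} f(x) dx
where f(x) = \frac{1}{6}
= \frac{3}{8}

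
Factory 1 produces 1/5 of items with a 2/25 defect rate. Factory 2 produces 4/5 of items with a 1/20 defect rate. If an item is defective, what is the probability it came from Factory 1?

Using Bayes' theorem:
P(F1) = 1/5, P(D|F1) = 2/25
P(F2) = 4/5, P(D|F2) = 1/20
P(D) = P(D|F1)P(F1) + P(D|F2)P(F2)
     = \frac{7}{125}
P(F1|D) = P(D|F1)P(F1) / P(D)
= \frac{2}{7}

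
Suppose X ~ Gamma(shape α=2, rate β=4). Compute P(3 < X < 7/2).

P(3 < X < 7/2) = ∫_{3}^{7/2} f(x) dx
where f(x) = 16 x e^{- 4 x}
= \frac{-15 + 13 e^{2}}{e^{14}}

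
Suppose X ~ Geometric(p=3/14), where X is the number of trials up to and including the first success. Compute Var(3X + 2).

For X ~ Geometric(p=3/14), where X is the number of trials up to and including the first success:
Var(X) = \frac{154}{9}
Var(3X + 2) = (3)² × Var(X) = 9 × \frac{154}{9} = 154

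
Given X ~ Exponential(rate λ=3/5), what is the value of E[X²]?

Using the identity E[X²] = Var(X) + (E[X])²:
E[X] = \frac{5}{3}
Var(X) = \frac{25}{9}
E[X²] = \frac{25}{9} + (\frac{5}{3})²
= \frac{50}{9}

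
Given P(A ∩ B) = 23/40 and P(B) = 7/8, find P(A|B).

P(A|B) = P(A ∩ B) / P(B)
= (23/40) / (7/8)
= 23/35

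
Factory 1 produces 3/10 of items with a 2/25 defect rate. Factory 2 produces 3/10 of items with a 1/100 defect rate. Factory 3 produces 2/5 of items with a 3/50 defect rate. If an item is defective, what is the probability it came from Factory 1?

Using Bayes' theorem:
P(F1) = 3/10, P(D|F1) = 2/25
P(F2) = 3/10, P(D|F2) = 1/100
P(F3) = 2/5, P(D|F3) = 3/50
P(D) = P(D|F1)P(F1) + P(D|F2)P(F2) + P(D|F3)P(F3)
     = \frac{51}{1000}
P(F1|D) = P(D|F1)P(F1) / P(D)
= \frac{8}{17}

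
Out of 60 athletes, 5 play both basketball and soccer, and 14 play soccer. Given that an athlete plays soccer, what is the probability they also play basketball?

P(A ∩ B) = 5/60 = 1/12
P(B) = 14/60 = 7/30
P(A|B) = P(A ∩ B) / P(B) = (1/12) / (7/30) = 5/14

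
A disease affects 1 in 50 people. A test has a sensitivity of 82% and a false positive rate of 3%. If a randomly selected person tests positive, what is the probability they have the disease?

Let D = the rare event, + = positive/flagged.
P(D) = 1/50
P(+|D) = 82/100 = 41/50
P(+|D') = 3/100
P(+) = P(+|D)P(D) + P(+|D')P(D')
     = \frac{41}{50} × \frac{1}{50} + \frac{3}{100} × \frac{49}{50}
     = \frac{229}{5000}
P(D|+) = P(+|D)P(D)/P(+) = \frac{82}{229}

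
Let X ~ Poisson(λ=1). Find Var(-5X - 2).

For X ~ Poisson(λ=1):
Var(X) = 1
Var(-5X - 2) = (-5)² × Var(X) = 25 × 1 = 25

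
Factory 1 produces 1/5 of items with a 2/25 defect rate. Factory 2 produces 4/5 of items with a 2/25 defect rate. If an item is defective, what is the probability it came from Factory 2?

Using Bayes' theorem:
P(F1) = 1/5, P(D|F1) = 2/25
P(F2) = 4/5, P(D|F2) = 2/25
P(D) = P(D|F1)P(F1) + P(D|F2)P(F2)
     = \frac{2}{25}
P(F2|D) = P(D|F2)P(F2) / P(D)
= \frac{4}{5}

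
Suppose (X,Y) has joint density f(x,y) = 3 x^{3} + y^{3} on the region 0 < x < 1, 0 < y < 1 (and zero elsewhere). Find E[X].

E[X] = ∫_0^1 ∫_0^1 x × f(x,y) dy dx
= ∫_0^1 ∫_0^1 x × (3 x^{3} + y^{3}) dy dx
= \frac{29}{40}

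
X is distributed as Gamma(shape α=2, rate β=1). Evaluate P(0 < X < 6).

P(0 < X < 6) = ∫_{0}^{6} f(x) dx
where f(x) = x e^{- x}
= 1 - \frac{7}{e^{6}}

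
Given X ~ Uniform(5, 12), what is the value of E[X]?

For X ~ Uniform(5, 12), the expected value is:
E[X] = \frac{17}{2}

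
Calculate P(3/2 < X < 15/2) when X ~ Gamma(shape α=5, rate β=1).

P(3/2 < X < 15/2) = ∫_{3/2}^{15/2} f(x) dx
where f(x) = \frac{x^{4} e^{- x}}{24}
= \frac{-30563 + 563 e^{6}}{128 e^{\frac{15}{2}}}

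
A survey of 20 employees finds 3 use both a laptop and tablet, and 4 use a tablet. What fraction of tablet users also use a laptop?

P(A ∩ B) = 3/20
P(B) = 4/20 = 1/5
P(A|B) = P(A ∩ B) / P(B) = (3/20) / (1/5) = 3/4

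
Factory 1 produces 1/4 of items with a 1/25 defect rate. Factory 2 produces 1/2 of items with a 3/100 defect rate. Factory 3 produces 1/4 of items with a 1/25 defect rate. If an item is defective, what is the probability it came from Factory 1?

Using Bayes' theorem:
P(F1) = 1/4, P(D|F1) = 1/25
P(F2) = 1/2, P(D|F2) = 3/100
P(F3) = 1/4, P(D|F3) = 1/25
P(D) = P(D|F1)P(F1) + P(D|F2)P(F2) + P(D|F3)P(F3)
     = \frac{7}{200}
P(F1|D) = P(D|F1)P(F1) / P(D)
= \frac{2}{7}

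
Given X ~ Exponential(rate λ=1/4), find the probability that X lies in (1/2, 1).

P(1/2 < X < 1) = ∫_{1/2}^{1} f(x) dx
where f(x) = \frac{e^{- \frac{x}{4}}}{4}
= - \frac{1}{e^{\frac{1}{4}}} + e^{- \frac{1}{8}}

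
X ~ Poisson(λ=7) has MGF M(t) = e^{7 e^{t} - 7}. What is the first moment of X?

To find E[X], compute M^(1)(0):
M^(1)(t) = 7 e^{t} e^{7 e^{t} - 7}
M^(1)(0) = 7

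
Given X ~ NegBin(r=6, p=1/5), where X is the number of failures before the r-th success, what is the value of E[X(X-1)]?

E[X(X-1)] = E[X² - X] = E[X²] - E[X]
E[X] = 24
E[X²] = Var(X) + (E[X])² = 120 + (24)² = 696
E[X(X-1)] = 696 - 24 = 672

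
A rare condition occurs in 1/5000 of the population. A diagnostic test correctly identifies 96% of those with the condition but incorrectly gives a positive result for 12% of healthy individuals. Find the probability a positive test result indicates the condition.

Let D = the rare event, + = positive/flagged.
P(D) = 1/5000
P(+|D) = 96/100 = 24/25
P(+|D') = 12/100 = 3/25
P(+) = P(+|D)P(D) + P(+|D')P(D')
     = \frac{24}{25} × \frac{1}{5000} + \frac{3}{25} × \frac{4999}{5000}
     = \frac{15021}{125000}
P(D|+) = P(+|D)P(D)/P(+) = \frac{8}{5007}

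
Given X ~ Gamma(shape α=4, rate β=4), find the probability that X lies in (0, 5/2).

P(0 < X < 5/2) = ∫_{0}^{5/2} f(x) dx
where f(x) = \frac{128 x^{3} e^{- 4 x}}{3}
= 1 - \frac{683}{3 e^{10}}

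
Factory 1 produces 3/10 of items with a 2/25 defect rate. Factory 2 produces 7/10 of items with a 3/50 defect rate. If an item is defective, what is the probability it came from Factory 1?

Using Bayes' theorem:
P(F1) = 3/10, P(D|F1) = 2/25
P(F2) = 7/10, P(D|F2) = 3/50
P(D) = P(D|F1)P(F1) + P(D|F2)P(F2)
     = \frac{33}{500}
P(F1|D) = P(D|F1)P(F1) / P(D)
= \frac{4}{11}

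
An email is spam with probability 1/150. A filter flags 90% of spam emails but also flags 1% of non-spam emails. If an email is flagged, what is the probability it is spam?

Let D = the rare event, + = positive/flagged.
P(D) = 1/150
P(+|D) = 90/100 = 9/10
P(+|D') = 1/100
P(+) = P(+|D)P(D) + P(+|D')P(D')
     = \frac{9}{10} × \frac{1}{150} + \frac{1}{100} × \frac{149}{150}
     = \frac{239}{15000}
P(D|+) = P(+|D)P(D)/P(+) = \frac{90}{239}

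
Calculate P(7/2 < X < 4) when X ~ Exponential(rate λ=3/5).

P(7/2 < X < 4) = ∫_{7/2}^{4} f(x) dx
where f(x) = \frac{3 e^{- \frac{3 x}{5}}}{5}
= - \frac{1}{e^{\frac{12}{5}}} + e^{- \frac{21}{10}}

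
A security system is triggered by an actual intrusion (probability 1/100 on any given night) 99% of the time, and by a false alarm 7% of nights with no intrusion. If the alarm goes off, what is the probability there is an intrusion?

Let D = the rare event, + = positive/flagged.
P(D) = 1/100
P(+|D) = 99/100
P(+|D') = 7/100
P(+) = P(+|D)P(D) + P(+|D')P(D')
     = \frac{99}{100} × \frac{1}{100} + \frac{7}{100} × \frac{99}{100}
     = \frac{99}{1250}
P(D|+) = P(+|D)P(D)/P(+) = \frac{1}{8}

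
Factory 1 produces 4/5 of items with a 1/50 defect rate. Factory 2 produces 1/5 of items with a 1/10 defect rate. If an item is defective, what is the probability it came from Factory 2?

Using Bayes' theorem:
P(F1) = 4/5, P(D|F1) = 1/50
P(F2) = 1/5, P(D|F2) = 1/10
P(D) = P(D|F1)P(F1) + P(D|F2)P(F2)
     = \frac{9}{250}
P(F2|D) = P(D|F2)P(F2) / P(D)
= \frac{5}{9}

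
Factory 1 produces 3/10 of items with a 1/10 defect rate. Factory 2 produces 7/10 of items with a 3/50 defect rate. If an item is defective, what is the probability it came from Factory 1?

Using Bayes' theorem:
P(F1) = 3/10, P(D|F1) = 1/10
P(F2) = 7/10, P(D|F2) = 3/50
P(D) = P(D|F1)P(F1) + P(D|F2)P(F2)
     = \frac{9}{125}
P(F1|D) = P(D|F1)P(F1) / P(D)
= \frac{5}{12}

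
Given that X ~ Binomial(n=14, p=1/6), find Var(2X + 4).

For X ~ Binomial(n=14, p=1/6):
Var(X) = \frac{35}{18}
Var(2X + 4) = (2)² × Var(X) = 4 × \frac{35}{18} = \frac{70}{9}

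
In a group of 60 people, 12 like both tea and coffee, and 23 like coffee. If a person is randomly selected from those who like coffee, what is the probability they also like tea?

P(A ∩ B) = 12/60 = 1/5
P(B) = 23/60
P(A|B) = P(A ∩ B) / P(B) = (1/5) / (23/60) = 12/23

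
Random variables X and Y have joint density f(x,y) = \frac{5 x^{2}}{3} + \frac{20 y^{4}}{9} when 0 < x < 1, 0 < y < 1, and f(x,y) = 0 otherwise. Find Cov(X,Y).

E[XY] = ∫∫ xy × f(x,y) dx dy = \frac{85}{216}
E[X] = \frac{23}{36}
E[Y] = \frac{35}{54}
Cov(X,Y) = E[XY] - E[X]E[Y] = - \frac{5}{243}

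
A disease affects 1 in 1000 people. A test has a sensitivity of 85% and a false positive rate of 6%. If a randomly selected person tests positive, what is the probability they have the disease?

Let D = the rare event, + = positive/flagged.
P(D) = 1/1000
P(+|D) = 85/100 = 17/20
P(+|D') = 6/100 = 3/50
P(+) = P(+|D)P(D) + P(+|D')P(D')
     = \frac{17}{20} × \frac{1}{1000} + \frac{3}{50} × \frac{999}{1000}
     = \frac{6079}{100000}
P(D|+) = P(+|D)P(D)/P(+) = \frac{85}{6079}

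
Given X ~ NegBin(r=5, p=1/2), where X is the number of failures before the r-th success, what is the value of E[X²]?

Using the identity E[X²] = Var(X) + (E[X])²:
E[X] = 5
Var(X) = 10
E[X²] = 10 + (5)²
= 35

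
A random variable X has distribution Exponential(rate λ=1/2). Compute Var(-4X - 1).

For X ~ Exponential(rate λ=1/2):
Var(X) = 4
Var(-4X - 1) = (-4)² × Var(X) = 16 × 4 = 64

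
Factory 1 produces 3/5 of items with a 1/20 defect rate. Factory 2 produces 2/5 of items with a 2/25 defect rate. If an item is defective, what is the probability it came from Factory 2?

Using Bayes' theorem:
P(F1) = 3/5, P(D|F1) = 1/20
P(F2) = 2/5, P(D|F2) = 2/25
P(D) = P(D|F1)P(F1) + P(D|F2)P(F2)
     = \frac{31}{500}
P(F2|D) = P(D|F2)P(F2) / P(D)
= \frac{16}{31}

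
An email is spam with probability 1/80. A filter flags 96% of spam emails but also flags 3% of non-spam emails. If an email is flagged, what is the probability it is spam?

Let D = the rare event, + = positive/flagged.
P(D) = 1/80
P(+|D) = 96/100 = 24/25
P(+|D') = 3/100
P(+) = P(+|D)P(D) + P(+|D')P(D')
     = \frac{24}{25} × \frac{1}{80} + \frac{3}{100} × \frac{79}{80}
     = \frac{333}{8000}
P(D|+) = P(+|D)P(D)/P(+) = \frac{32}{111}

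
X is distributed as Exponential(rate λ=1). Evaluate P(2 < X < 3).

P(2 < X < 3) = ∫_{2}^{3} f(x) dx
where f(x) = e^{- x}
= - \frac{1 - e}{e^{3}}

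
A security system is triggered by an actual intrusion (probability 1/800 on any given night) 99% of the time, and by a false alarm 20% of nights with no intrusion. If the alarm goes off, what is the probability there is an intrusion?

Let D = the rare event, + = positive/flagged.
P(D) = 1/800
P(+|D) = 99/100
P(+|D') = 20/100 = 1/5
P(+) = P(+|D)P(D) + P(+|D')P(D')
     = \frac{99}{100} × \frac{1}{800} + \frac{1}{5} × \frac{799}{800}
     = \frac{16079}{80000}
P(D|+) = P(+|D)P(D)/P(+) = \frac{99}{16079}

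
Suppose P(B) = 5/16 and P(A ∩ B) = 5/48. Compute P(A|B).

P(A|B) = P(A ∩ B) / P(B)
= (5/48) / (5/16)
= 1/3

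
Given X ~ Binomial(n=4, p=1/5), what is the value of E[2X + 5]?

For X ~ Binomial(n=4, p=1/5):
E[X] = \frac{4}{5}
E[2X + 5] = 2 × E[X] + 5 = \frac{33}{5}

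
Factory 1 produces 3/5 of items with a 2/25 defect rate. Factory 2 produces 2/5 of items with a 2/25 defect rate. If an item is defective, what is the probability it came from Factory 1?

Using Bayes' theorem:
P(F1) = 3/5, P(D|F1) = 2/25
P(F2) = 2/5, P(D|F2) = 2/25
P(D) = P(D|F1)P(F1) + P(D|F2)P(F2)
     = \frac{2}{25}
P(F1|D) = P(D|F1)P(F1) / P(D)
= \frac{3}{5}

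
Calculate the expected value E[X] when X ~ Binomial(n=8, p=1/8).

For X ~ Binomial(n=8, p=1/8), the expected value is:
E[X] = 1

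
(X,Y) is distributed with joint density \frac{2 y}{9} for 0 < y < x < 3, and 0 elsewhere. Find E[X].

f_X(x) = ∫_0^x \frac{2 y}{9} dy = \frac{x^{2}}{9}
E[X] = ∫_0^3 x × (\frac{x^{2}}{9}) dx = \frac{9}{4}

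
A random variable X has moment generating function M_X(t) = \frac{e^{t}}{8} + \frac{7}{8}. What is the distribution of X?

The MGF M(t) = \frac{e^{t}}{8} + \frac{7}{8} is the standard form for the Bernoulli distribution.
Comparing with the known MGF formula identifies: Bernoulli(p=1/8)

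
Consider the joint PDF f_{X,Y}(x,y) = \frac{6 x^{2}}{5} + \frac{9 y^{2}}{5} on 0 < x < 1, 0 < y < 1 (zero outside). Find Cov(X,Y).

E[XY] = ∫∫ xy × f(x,y) dx dy = \frac{3}{8}
E[X] = \frac{3}{5}
E[Y] = \frac{13}{20}
Cov(X,Y) = E[XY] - E[X]E[Y] = - \frac{3}{200}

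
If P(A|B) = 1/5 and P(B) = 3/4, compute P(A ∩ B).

By definition, P(A|B) = P(A ∩ B) / P(B)
So P(A ∩ B) = P(A|B) × P(B)
= 1/5 × 3/4
= 3/20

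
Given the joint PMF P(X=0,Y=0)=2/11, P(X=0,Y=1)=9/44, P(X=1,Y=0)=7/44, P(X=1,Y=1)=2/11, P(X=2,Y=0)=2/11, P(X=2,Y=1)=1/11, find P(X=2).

P(X=2) = P(X=2,Y=0) + P(X=2,Y=1)
= 2/11 + 1/11
= 3/11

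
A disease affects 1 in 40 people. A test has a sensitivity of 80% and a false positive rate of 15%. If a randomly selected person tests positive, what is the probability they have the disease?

Let D = the rare event, + = positive/flagged.
P(D) = 1/40
P(+|D) = 80/100 = 4/5
P(+|D') = 15/100 = 3/20
P(+) = P(+|D)P(D) + P(+|D')P(D')
     = \frac{4}{5} × \frac{1}{40} + \frac{3}{20} × \frac{39}{40}
     = \frac{133}{800}
P(D|+) = P(+|D)P(D)/P(+) = \frac{16}{133}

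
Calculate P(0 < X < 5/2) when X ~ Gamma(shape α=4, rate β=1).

P(0 < X < 5/2) = ∫_{0}^{5/2} f(x) dx
where f(x) = \frac{x^{3} e^{- x}}{6}
= 1 - \frac{443}{48 e^{\frac{5}{2}}}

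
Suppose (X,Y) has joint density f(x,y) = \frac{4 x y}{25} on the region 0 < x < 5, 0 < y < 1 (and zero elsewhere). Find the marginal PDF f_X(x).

f_X(x) = ∫_0^1 f(x,y) dy
= ∫_0^1 \frac{4 x y}{25} dy
= \frac{2 x}{25} for 0 < x < 5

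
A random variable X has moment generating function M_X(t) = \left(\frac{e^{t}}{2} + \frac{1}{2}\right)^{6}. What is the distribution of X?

The MGF M(t) = \left(\frac{e^{t}}{2} + \frac{1}{2}\right)^{6} is the standard form for the Binomial distribution.
Comparing with the known MGF formula identifies: Binomial(n=6, p=1/2)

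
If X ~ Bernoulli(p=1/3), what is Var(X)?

For X ~ Bernoulli(p=1/3):
Var(X) = \frac{2}{9}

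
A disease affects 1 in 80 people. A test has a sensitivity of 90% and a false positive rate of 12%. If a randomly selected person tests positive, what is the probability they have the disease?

Let D = the rare event, + = positive/flagged.
P(D) = 1/80
P(+|D) = 90/100 = 9/10
P(+|D') = 12/100 = 3/25
P(+) = P(+|D)P(D) + P(+|D')P(D')
     = \frac{9}{10} × \frac{1}{80} + \frac{3}{25} × \frac{79}{80}
     = \frac{519}{4000}
P(D|+) = P(+|D)P(D)/P(+) = \frac{15}{173}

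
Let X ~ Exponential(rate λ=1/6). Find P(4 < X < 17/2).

P(4 < X < 17/2) = ∫_{4}^{17/2} f(x) dx
where f(x) = \frac{e^{- \frac{x}{6}}}{6}
= - \frac{1}{e^{\frac{17}{12}}} + e^{- \frac{2}{3}}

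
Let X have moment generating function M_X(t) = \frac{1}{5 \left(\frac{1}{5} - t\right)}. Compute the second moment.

To find E[X^2], compute M^(2)(0):
M^(1)(t) = \frac{1}{5 \left(\frac{1}{5} - t\right)^{2}}
M^(2)(t) = \frac{2}{5 \left(\frac{1}{5} - t\right)^{3}}
M^(2)(0) = 50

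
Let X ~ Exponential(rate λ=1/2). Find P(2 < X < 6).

P(2 < X < 6) = ∫_{2}^{6} f(x) dx
where f(x) = \frac{e^{- \frac{x}{2}}}{2}
= - \frac{1 - e^{2}}{e^{3}}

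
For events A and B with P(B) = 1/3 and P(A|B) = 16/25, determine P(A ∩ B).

By definition, P(A|B) = P(A ∩ B) / P(B)
So P(A ∩ B) = P(A|B) × P(B)
= 16/25 × 1/3
= 16/75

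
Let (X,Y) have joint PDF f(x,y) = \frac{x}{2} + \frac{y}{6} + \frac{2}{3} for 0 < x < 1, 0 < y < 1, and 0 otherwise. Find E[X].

E[X] = ∫_0^1 ∫_0^1 x × f(x,y) dy dx
= ∫_0^1 ∫_0^1 x × (\frac{x}{2} + \frac{y}{6} + \frac{2}{3}) dy dx
= \frac{13}{24}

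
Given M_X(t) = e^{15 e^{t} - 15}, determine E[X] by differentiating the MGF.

To find E[X], compute M^(1)(0):
M^(1)(t) = 15 e^{t} e^{15 e^{t} - 15}
M^(1)(0) = 15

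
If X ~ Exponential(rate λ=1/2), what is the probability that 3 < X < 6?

P(3 < X < 6) = ∫_{3}^{6} f(x) dx
where f(x) = \frac{e^{- \frac{x}{2}}}{2}
= - \frac{1}{e^{3}} + e^{- \frac{3}{2}}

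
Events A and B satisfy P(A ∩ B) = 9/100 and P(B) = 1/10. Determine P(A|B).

P(A|B) = P(A ∩ B) / P(B)
= (9/100) / (1/10)
= 9/10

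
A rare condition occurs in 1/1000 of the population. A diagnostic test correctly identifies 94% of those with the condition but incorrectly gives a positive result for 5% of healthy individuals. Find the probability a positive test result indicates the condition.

Let D = the rare event, + = positive/flagged.
P(D) = 1/1000
P(+|D) = 94/100 = 47/50
P(+|D') = 5/100 = 1/20
P(+) = P(+|D)P(D) + P(+|D')P(D')
     = \frac{47}{50} × \frac{1}{1000} + \frac{1}{20} × \frac{999}{1000}
     = \frac{5089}{100000}
P(D|+) = P(+|D)P(D)/P(+) = \frac{94}{5089}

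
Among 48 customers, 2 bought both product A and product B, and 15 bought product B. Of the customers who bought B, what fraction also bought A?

P(A ∩ B) = 2/48 = 1/24
P(B) = 15/48 = 5/16
P(A|B) = P(A ∩ B) / P(B) = (1/24) / (5/16) = 2/15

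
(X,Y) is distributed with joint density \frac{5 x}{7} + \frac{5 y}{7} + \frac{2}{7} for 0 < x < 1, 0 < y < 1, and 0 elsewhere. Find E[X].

E[X] = ∫_0^1 ∫_0^1 x × f(x,y) dy dx
= ∫_0^1 ∫_0^1 x × (\frac{5 x}{7} + \frac{5 y}{7} + \frac{2}{7}) dy dx
= \frac{47}{84}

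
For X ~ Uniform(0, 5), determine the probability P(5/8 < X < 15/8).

P(5/8 < X < 15/8) = ∫_{5/8}^{15/8} f(x) dx
where f(x) = \frac{1}{5}
= \frac{1}{4}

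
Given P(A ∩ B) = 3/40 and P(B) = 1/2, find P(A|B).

P(A|B) = P(A ∩ B) / P(B)
= (3/40) / (1/2)
= 3/20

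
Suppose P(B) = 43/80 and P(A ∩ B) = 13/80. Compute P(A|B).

P(A|B) = P(A ∩ B) / P(B)
= (13/80) / (43/80)
= 13/43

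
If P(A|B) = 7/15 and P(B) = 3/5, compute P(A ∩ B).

By definition, P(A|B) = P(A ∩ B) / P(B)
So P(A ∩ B) = P(A|B) × P(B)
= 7/15 × 3/5
= 7/25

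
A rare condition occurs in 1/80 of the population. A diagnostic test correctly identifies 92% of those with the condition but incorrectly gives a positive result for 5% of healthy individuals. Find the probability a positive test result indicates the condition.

Let D = the rare event, + = positive/flagged.
P(D) = 1/80
P(+|D) = 92/100 = 23/25
P(+|D') = 5/100 = 1/20
P(+) = P(+|D)P(D) + P(+|D')P(D')
     = \frac{23}{25} × \frac{1}{80} + \frac{1}{20} × \frac{79}{80}
     = \frac{487}{8000}
P(D|+) = P(+|D)P(D)/P(+) = \frac{92}{487}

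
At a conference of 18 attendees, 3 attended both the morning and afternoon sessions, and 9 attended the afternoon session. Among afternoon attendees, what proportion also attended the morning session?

P(A ∩ B) = 3/18 = 1/6
P(B) = 9/18 = 1/2
P(A|B) = P(A ∩ B) / P(B) = (1/6) / (1/2) = 1/3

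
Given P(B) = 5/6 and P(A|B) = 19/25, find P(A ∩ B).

By definition, P(A|B) = P(A ∩ B) / P(B)
So P(A ∩ B) = P(A|B) × P(B)
= 19/25 × 5/6
= 19/30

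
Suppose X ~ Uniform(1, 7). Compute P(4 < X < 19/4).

P(4 < X < 19/4) = ∫_{4}^{19/4} f(x) dx
where f(x) = \frac{1}{6}
= \frac{1}{8}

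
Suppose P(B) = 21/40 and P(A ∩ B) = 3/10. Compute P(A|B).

P(A|B) = P(A ∩ B) / P(B)
= (3/10) / (21/40)
= 4/7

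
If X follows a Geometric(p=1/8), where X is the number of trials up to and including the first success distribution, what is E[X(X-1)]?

E[X(X-1)] = E[X² - X] = E[X²] - E[X]
E[X] = 8
E[X²] = Var(X) + (E[X])² = 56 + (8)² = 120
E[X(X-1)] = 120 - 8 = 112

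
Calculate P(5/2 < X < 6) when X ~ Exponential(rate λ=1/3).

P(5/2 < X < 6) = ∫_{5/2}^{6} f(x) dx
where f(x) = \frac{e^{- \frac{x}{3}}}{3}
= - \frac{1}{e^{2}} + e^{- \frac{5}{6}}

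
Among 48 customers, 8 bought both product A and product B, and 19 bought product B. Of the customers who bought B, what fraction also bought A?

P(A ∩ B) = 8/48 = 1/6
P(B) = 19/48
P(A|B) = P(A ∩ B) / P(B) = (1/6) / (19/48) = 8/19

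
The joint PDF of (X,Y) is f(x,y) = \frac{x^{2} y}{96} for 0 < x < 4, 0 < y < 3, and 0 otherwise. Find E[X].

f_X(x) = ∫_0^3 \frac{x^{2} y}{96} dy = \frac{3 x^{2}}{64}
E[X] = ∫_0^4 x × (\frac{3 x^{2}}{64}) dx = 3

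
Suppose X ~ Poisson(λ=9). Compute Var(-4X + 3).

For X ~ Poisson(λ=9):
Var(X) = 9
Var(-4X + 3) = (-4)² × Var(X) = 16 × 9 = 144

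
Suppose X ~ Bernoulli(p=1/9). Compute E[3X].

For X ~ Bernoulli(p=1/9):
E[X] = \frac{1}{9}
E[3X] = 3 × E[X] + 0 = \frac{1}{3}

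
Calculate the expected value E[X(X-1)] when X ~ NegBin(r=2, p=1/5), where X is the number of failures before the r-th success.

E[X(X-1)] = E[X² - X] = E[X²] - E[X]
E[X] = 8
E[X²] = Var(X) + (E[X])² = 40 + (8)² = 104
E[X(X-1)] = 104 - 8 = 96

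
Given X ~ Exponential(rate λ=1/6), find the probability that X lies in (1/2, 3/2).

P(1/2 < X < 3/2) = ∫_{1/2}^{3/2} f(x) dx
where f(x) = \frac{e^{- \frac{x}{6}}}{6}
= - \frac{1}{e^{\frac{1}{4}}} + e^{- \frac{1}{12}}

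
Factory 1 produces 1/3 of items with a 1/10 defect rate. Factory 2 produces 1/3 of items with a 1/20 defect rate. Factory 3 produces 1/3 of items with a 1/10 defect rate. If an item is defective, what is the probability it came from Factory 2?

Using Bayes' theorem:
P(F1) = 1/3, P(D|F1) = 1/10
P(F2) = 1/3, P(D|F2) = 1/20
P(F3) = 1/3, P(D|F3) = 1/10
P(D) = P(D|F1)P(F1) + P(D|F2)P(F2) + P(D|F3)P(F3)
     = \frac{1}{12}
P(F2|D) = P(D|F2)P(F2) / P(D)
= \frac{1}{5}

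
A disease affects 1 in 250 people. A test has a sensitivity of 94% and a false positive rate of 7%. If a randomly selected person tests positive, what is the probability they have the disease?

Let D = the rare event, + = positive/flagged.
P(D) = 1/250
P(+|D) = 94/100 = 47/50
P(+|D') = 7/100
P(+) = P(+|D)P(D) + P(+|D')P(D')
     = \frac{47}{50} × \frac{1}{250} + \frac{7}{100} × \frac{249}{250}
     = \frac{1837}{25000}
P(D|+) = P(+|D)P(D)/P(+) = \frac{94}{1837}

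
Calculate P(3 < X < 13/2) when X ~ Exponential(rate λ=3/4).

P(3 < X < 13/2) = ∫_{3}^{13/2} f(x) dx
where f(x) = \frac{3 e^{- \frac{3 x}{4}}}{4}
= - \frac{1}{e^{\frac{39}{8}}} + e^{- \frac{9}{4}}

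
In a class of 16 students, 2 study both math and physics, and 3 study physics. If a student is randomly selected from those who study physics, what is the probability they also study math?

P(A ∩ B) = 2/16 = 1/8
P(B) = 3/16
P(A|B) = P(A ∩ B) / P(B) = (1/8) / (3/16) = 2/3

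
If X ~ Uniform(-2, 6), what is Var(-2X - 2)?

For X ~ Uniform(-2, 6):
Var(X) = \frac{16}{3}
Var(-2X - 2) = (-2)² × Var(X) = 4 × \frac{16}{3} = \frac{64}{3}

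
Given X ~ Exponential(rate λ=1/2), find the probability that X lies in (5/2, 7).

P(5/2 < X < 7) = ∫_{5/2}^{7} f(x) dx
where f(x) = \frac{e^{- \frac{x}{2}}}{2}
= - \frac{1}{e^{\frac{7}{2}}} + e^{- \frac{5}{4}}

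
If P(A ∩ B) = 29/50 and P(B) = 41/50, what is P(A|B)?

P(A|B) = P(A ∩ B) / P(B)
= (29/50) / (41/50)
= 29/41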